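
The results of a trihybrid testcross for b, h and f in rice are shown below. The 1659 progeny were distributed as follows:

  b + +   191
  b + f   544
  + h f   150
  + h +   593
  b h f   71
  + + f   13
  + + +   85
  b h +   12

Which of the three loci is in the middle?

The two most frequent reciprocal classes, b + f and + h +, are the parental types, so the F1 was b + f / + h +.
The two rarest classes, + + f and b h +, are the double crossovers. Comparing them with the parentals, only the b allele has switched, so b is the middle locus and the order is h – b – f.

b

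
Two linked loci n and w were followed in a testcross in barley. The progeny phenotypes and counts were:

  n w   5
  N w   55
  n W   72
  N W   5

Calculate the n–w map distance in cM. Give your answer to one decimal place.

7.3 cM

The two most frequent classes, N w (55) and n W (72), are the parental types, so the F1 was N w / n W.
The recombinant classes are N W and n w: 5 + 5 = 10.
Recombination frequency = 10/137 = 0.0730 ≈ 7.3%, i.e. 7.3 cM.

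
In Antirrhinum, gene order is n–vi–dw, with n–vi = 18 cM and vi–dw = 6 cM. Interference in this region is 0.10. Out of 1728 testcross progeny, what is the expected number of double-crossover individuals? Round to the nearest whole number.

Map distances give recombination frequencies of 0.180 and 0.060 for the two intervals.
With interference 0.10 (so coincidence = 0.90), expected double-crossover frequency = 0.180 × 0.060 × 0.90 = 0.00972.
Expected number = 0.00972 × 1728 = 16.80 ≈ 17.

17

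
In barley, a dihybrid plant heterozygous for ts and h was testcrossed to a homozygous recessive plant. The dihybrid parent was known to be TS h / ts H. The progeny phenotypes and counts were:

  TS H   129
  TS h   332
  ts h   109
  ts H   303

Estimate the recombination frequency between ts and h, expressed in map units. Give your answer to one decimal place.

The recombinant classes are TS H and ts h: 129 + 109 = 238.
Recombination frequency = 238/873 = 0.2726 ≈ 27.3%, i.e. 27.3 map units.

27.3 map units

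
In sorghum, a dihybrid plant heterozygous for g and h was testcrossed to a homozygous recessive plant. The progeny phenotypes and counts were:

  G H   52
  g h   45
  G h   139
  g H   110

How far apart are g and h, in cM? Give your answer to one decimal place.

28.0 cM

The two most frequent classes, G h (139) and g H (110), are the parental types, so the F1 was G h / g H.
The recombinant classes are G H and g h: 52 + 45 = 97.
Recombination frequency = 97/346 = 0.2803 ≈ 28.0%, i.e. 28.0 cM.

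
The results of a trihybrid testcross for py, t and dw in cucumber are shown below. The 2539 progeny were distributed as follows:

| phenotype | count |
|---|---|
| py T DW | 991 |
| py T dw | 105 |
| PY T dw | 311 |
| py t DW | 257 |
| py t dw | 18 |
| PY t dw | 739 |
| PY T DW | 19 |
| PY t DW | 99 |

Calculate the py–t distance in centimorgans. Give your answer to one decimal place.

23.8 centimorgans

The two most frequent reciprocal classes, PY t dw and py T DW, are the parental types, so the F1 was PY t dw / py T DW.
The two rarest classes, py t dw and PY T DW, are the double crossovers. Comparing them with the parentals, only the py allele has switched, so py is the middle locus and the order is t – py – dw.
Crossovers in the t–py interval produce the single-crossover classes PY T dw and py t DW (311 + 257 = 568) plus the double crossovers (37).
RF(t–py) = (568 + 37) / 2539 = 605/2539 = 0.2383 → 23.8 centimorgans.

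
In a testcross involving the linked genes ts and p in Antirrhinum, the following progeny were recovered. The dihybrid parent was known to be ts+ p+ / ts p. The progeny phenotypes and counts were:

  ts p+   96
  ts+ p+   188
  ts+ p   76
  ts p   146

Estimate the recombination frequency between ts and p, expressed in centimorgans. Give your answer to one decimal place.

The recombinant classes are ts+ p and ts p+: 76 + 96 = 172.
Recombination frequency = 172/506 = 0.3399 ≈ 34.0%, i.e. 34.0 centimorgans.

34.0 centimorgans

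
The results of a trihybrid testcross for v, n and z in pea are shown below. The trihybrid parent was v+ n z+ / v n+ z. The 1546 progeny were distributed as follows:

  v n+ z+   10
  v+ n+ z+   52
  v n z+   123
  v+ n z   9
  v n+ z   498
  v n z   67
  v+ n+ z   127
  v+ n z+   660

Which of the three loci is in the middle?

The two rarest classes, v+ n z and v n+ z+, are the double crossovers. Comparing them with the parentals, only the z allele has switched, so z is the middle locus and the order is v – z – n.

z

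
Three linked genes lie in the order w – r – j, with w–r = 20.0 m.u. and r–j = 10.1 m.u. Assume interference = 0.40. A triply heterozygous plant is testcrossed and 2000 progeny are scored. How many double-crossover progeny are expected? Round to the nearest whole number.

24

Map distances give recombination frequencies of 0.200 and 0.101 for the two intervals.
With interference 0.40 (so coincidence = 0.60), expected double-crossover frequency = 0.200 × 0.101 × 0.60 = 0.01212.
Expected number = 0.01212 × 2000 = 24.24 ≈ 24.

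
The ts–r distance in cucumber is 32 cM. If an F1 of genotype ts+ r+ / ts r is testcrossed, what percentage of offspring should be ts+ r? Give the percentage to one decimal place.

16.0%

A map distance of 32 cM corresponds to a recombination frequency of 0.320.
The F1 is ts+ r+ / ts r, so ts+ r is a recombinant gamete class with expected frequency r/2 = 0.320/2 = 0.1600.
That is 0.1600 = 16.0% of the progeny.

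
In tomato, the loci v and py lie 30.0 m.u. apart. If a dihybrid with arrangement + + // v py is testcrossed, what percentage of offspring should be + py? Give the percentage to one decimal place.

A map distance of 30.0 m.u. corresponds to a recombination frequency of 0.300.
The F1 is + + / v py, so + py is a recombinant gamete class with expected frequency r/2 = 0.300/2 = 0.1500.
That is 0.1500 = 15.0% of the progeny.

15.0%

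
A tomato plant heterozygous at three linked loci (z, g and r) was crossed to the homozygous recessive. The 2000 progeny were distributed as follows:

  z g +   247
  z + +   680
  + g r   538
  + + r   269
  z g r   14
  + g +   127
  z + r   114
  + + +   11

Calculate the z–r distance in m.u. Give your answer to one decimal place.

The two most frequent reciprocal classes, + g r and z + +, are the parental types, so the F1 was + g r / z + +.
The two rarest classes, z g r and + + +, are the double crossovers. Comparing them with the parentals, only the z allele has switched, so z is the middle locus and the order is r – z – g.
Crossovers in the r–z interval produce the single-crossover classes + g + and z + r (127 + 114 = 241) plus the double crossovers (25).
RF(r–z) = (241 + 25) / 2000 = 266/2000 = 0.1330 → 13.3 m.u.

13.3 m.u.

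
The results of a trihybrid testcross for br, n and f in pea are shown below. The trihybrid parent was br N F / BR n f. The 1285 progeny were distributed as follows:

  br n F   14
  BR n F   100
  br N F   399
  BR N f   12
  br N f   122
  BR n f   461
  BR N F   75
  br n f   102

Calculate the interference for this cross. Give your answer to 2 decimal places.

0.34

The two rarest classes, br n F and BR N f, are the double crossovers. Comparing them with the parentals, only the n allele has switched, so n is the middle locus and the order is br – n – f.
br–n: (177 + 26)/1285 = 0.1580; n–f: (222 + 26)/1285 = 0.1930.
Expected DCO frequency = 0.1580 × 0.1930 ≈ 0.03049; observed = 26/1285 ≈ 0.02023.
Coefficient of coincidence = 0.02023/0.03049 ≈ 0.66; interference = 1 − 0.66 = 0.34.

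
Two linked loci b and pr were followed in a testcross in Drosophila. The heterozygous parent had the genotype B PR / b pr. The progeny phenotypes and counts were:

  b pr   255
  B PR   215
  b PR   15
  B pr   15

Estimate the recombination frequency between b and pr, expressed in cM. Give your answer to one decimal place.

The recombinant classes are B pr and b PR: 15 + 15 = 30.
Recombination frequency = 30/500 = 0.0600 ≈ 6.0%, i.e. 6.0 cM.

6.0 cM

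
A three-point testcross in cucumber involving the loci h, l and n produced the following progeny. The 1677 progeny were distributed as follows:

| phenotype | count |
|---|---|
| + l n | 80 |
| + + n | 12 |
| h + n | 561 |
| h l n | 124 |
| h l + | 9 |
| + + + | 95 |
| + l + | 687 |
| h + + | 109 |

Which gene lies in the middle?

h

The two most frequent reciprocal classes, + l + and h + n, are the parental types, so the F1 was + l + / h + n.
The two rarest classes, h l + and + + n, are the double crossovers. Comparing them with the parentals, only the h allele has switched, so h is the middle locus and the order is l – h – n.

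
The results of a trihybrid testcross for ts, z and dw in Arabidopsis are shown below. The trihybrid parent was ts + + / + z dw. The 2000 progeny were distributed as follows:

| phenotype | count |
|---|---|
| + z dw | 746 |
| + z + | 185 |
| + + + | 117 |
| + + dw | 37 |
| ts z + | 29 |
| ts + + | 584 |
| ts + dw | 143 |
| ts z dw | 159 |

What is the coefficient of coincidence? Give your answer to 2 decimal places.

0.98

The two rarest classes, ts z + and + + dw, are the double crossovers. Comparing them with the parentals, only the z allele has switched, so z is the middle locus and the order is ts – z – dw.
ts–z: (276 + 66)/2000 = 0.1710; z–dw: (328 + 66)/2000 = 0.1970.
Expected DCO frequency = 0.1710 × 0.1970 ≈ 0.03369; observed = 66/2000 ≈ 0.03300.
Coefficient of coincidence = 0.03300/0.03369 ≈ 0.98.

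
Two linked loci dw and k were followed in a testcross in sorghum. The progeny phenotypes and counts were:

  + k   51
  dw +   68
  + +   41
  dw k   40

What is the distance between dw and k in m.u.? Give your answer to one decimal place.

40.5 m.u.

The two most frequent classes, + k (51) and dw + (68), are the parental types, so the F1 was + k / dw +.
The recombinant classes are + + and dw k: 41 + 40 = 81.
Recombination frequency = 81/200 = 0.4050 ≈ 40.5%, i.e. 40.5 m.u.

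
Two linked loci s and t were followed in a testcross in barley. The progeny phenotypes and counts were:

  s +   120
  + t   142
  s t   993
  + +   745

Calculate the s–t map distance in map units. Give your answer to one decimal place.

13.1 map units

The two most frequent classes, + + (745) and s t (993), are the parental types, so the F1 was + + / s t.
The recombinant classes are + t and s +: 142 + 120 = 262.
Recombination frequency = 262/2000 = 0.1310 ≈ 13.1%, i.e. 13.1 map units.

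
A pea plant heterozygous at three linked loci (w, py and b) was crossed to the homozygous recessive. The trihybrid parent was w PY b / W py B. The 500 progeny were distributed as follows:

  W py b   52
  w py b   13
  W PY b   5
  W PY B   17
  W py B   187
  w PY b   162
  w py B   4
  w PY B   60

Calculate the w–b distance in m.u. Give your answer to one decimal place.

The two rarest classes, W PY b and w py B, are the double crossovers. Comparing them with the parentals, only the w allele has switched, so w is the middle locus and the order is b – w – py.
Crossovers in the b–w interval produce the single-crossover classes w PY B and W py b (60 + 52 = 112) plus the double crossovers (9).
RF(b–w) = (112 + 9) / 500 = 121/500 = 0.2420 → 24.2 m.u.

24.2 m.u.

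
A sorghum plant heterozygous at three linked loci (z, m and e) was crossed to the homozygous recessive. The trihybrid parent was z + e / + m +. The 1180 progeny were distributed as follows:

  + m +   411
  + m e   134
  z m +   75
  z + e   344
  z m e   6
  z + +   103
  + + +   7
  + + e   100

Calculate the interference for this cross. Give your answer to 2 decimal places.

The two rarest classes, z m e and + + +, are the double crossovers. Comparing them with the parentals, only the m allele has switched, so m is the middle locus and the order is z – m – e.
z–m: (175 + 13)/1180 = 0.1593; m–e: (237 + 13)/1180 = 0.2119.
Expected DCO frequency = 0.1593 × 0.2119 ≈ 0.03376; observed = 13/1180 ≈ 0.01102.
Coefficient of coincidence = 0.01102/0.03376 ≈ 0.33; interference = 1 − 0.33 = 0.67.

0.67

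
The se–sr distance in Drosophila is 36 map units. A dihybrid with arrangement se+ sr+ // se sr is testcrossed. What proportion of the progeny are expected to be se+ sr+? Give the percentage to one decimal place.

32.0%

A map distance of 36 map units corresponds to a recombination frequency of 0.360.
The F1 is se+ sr+ / se sr, so se+ sr+ is a parental gamete class with expected frequency (1 − r)/2 = 0.640/2 = 0.3200.
That is 0.3200 = 32.0% of the progeny.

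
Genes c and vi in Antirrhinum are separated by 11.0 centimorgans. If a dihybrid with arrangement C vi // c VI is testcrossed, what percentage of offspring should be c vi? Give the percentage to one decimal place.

A map distance of 11.0 centimorgans corresponds to a recombination frequency of 0.110.
The F1 is C vi / c VI, so c vi is a recombinant gamete class with expected frequency r/2 = 0.110/2 = 0.0550.
That is 0.0550 = 5.5% of the progeny.

5.5%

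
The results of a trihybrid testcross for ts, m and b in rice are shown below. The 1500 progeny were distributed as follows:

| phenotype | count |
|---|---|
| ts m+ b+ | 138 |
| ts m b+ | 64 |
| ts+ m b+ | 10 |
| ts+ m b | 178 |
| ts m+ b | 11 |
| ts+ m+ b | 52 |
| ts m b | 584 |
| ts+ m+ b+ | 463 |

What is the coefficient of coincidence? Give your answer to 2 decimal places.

0.68

The two most frequent reciprocal classes, ts m b and ts+ m+ b+, are the parental types, so the F1 was ts m b / ts+ m+ b+.
The two rarest classes, ts m+ b and ts+ m b+, are the double crossovers. Comparing them with the parentals, only the m allele has switched, so m is the middle locus and the order is b – m – ts.
b–m: (116 + 21)/1500 = 0.0913; m–ts: (316 + 21)/1500 = 0.2247.
Expected DCO frequency = 0.0913 × 0.2247 ≈ 0.02052; observed = 21/1500 ≈ 0.01400.
Coefficient of coincidence = 0.01400/0.02052 ≈ 0.68.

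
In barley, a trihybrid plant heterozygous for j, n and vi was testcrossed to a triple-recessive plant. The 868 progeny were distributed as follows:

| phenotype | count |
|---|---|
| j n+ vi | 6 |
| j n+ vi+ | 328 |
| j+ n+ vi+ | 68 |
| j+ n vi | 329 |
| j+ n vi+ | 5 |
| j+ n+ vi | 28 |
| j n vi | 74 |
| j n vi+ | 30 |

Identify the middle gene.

vi

The two most frequent reciprocal classes, j n+ vi+ and j+ n vi, are the parental types, so the F1 was j n+ vi+ / j+ n vi.
The two rarest classes, j n+ vi and j+ n vi+, are the double crossovers. Comparing them with the parentals, only the vi allele has switched, so vi is the middle locus and the order is n – vi – j.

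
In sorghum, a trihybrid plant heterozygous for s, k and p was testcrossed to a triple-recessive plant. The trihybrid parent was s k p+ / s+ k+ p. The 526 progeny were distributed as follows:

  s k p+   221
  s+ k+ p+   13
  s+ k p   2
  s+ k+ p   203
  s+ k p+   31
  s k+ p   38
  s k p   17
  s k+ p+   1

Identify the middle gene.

The two rarest classes, s k+ p+ and s+ k p, are the double crossovers. Comparing them with the parentals, only the k allele has switched, so k is the middle locus and the order is s – k – p.

k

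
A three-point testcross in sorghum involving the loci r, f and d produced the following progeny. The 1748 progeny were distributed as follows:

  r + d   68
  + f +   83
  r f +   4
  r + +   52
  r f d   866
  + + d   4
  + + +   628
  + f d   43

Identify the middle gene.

The two most frequent reciprocal classes, + + + and r f d, are the parental types, so the F1 was + + + / r f d.
The two rarest classes, + + d and r f +, are the double crossovers. Comparing them with the parentals, only the d allele has switched, so d is the middle locus and the order is r – d – f.

d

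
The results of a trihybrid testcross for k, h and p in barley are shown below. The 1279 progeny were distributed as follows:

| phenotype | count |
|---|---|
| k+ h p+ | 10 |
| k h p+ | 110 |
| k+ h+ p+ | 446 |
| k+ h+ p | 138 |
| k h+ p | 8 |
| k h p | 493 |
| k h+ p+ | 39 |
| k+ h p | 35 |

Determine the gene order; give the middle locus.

The two most frequent reciprocal classes, k h p and k+ h+ p+, are the parental types, so the F1 was k h p / k+ h+ p+.
The two rarest classes, k h+ p and k+ h p+, are the double crossovers. Comparing them with the parentals, only the h allele has switched, so h is the middle locus and the order is p – h – k.

h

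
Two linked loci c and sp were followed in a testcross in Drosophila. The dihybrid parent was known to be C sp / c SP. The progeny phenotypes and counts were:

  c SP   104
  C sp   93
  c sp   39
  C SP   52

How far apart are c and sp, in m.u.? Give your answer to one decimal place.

The recombinant classes are C SP and c sp: 52 + 39 = 91.
Recombination frequency = 91/288 = 0.3160 ≈ 31.6%, i.e. 31.6 m.u.

31.6 m.u.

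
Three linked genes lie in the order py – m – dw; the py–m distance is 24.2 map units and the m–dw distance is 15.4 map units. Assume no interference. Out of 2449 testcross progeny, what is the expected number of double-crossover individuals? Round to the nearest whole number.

91

Map distances give recombination frequencies of 0.242 and 0.154 for the two intervals.
With no interference, expected double-crossover frequency = 0.242 × 0.154 = 0.03727.
Expected number = 0.03727 × 2449 = 91.27 ≈ 91.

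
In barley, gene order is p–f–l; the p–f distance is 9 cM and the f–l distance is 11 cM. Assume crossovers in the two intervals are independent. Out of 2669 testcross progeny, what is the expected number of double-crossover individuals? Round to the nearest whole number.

Map distances give recombination frequencies of 0.090 and 0.110 for the two intervals.
With no interference, expected double-crossover frequency = 0.090 × 0.110 = 0.00990.
Expected number = 0.00990 × 2669 = 26.42 ≈ 26.

26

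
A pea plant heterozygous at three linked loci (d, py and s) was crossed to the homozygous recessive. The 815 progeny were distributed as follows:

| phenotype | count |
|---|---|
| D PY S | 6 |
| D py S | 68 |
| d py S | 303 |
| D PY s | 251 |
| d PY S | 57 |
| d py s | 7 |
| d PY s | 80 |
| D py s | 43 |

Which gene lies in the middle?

The two most frequent reciprocal classes, d py S and D PY s, are the parental types, so the F1 was d py S / D PY s.
The two rarest classes, d py s and D PY S, are the double crossovers. Comparing them with the parentals, only the s allele has switched, so s is the middle locus and the order is py – s – d.

s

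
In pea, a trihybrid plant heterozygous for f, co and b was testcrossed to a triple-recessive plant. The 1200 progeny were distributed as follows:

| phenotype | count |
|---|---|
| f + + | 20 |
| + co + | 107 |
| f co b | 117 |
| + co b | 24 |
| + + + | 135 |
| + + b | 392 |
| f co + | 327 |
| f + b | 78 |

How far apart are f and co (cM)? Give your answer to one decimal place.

The two most frequent reciprocal classes, f co + and + + b, are the parental types, so the F1 was f co + / + + b.
The two rarest classes, f + + and + co b, are the double crossovers. Comparing them with the parentals, only the co allele has switched, so co is the middle locus and the order is f – co – b.
Crossovers in the f–co interval produce the single-crossover classes + co + and f + b (107 + 78 = 185) plus the double crossovers (44).
RF(f–co) = (185 + 44) / 1200 = 229/1200 = 0.1908 → 19.1 cM.

19.1 cM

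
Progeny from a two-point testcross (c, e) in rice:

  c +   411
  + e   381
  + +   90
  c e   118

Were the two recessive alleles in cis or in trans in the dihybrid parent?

The two most frequent classes are + e (381) and c + (411); these are the parental (non-recombinant) types.
So the F1 carried + e on one chromosome and c + on the other — the recessive alleles are on opposite chromosomes (trans / repulsion).

trans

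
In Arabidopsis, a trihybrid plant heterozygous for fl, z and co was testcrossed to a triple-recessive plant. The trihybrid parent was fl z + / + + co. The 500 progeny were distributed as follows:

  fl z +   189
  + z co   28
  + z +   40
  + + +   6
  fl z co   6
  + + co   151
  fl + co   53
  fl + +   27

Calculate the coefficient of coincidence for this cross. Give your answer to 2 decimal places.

The two rarest classes, fl z co and + + +, are the double crossovers. Comparing them with the parentals, only the co allele has switched, so co is the middle locus and the order is z – co – fl.
z–co: (55 + 12)/500 = 0.1340; co–fl: (93 + 12)/500 = 0.2100.
Expected DCO frequency = 0.1340 × 0.2100 ≈ 0.02814; observed = 12/500 ≈ 0.02400.
Coefficient of coincidence = 0.02400/0.02814 ≈ 0.85.

0.85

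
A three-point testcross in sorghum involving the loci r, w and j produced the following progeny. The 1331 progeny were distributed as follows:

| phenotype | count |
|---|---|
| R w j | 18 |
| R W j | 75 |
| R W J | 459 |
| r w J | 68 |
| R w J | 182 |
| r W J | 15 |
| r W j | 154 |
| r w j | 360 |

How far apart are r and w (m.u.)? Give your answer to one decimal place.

The two most frequent reciprocal classes, R W J and r w j, are the parental types, so the F1 was R W J / r w j.
The two rarest classes, r W J and R w j, are the double crossovers. Comparing them with the parentals, only the r allele has switched, so r is the middle locus and the order is w – r – j.
Crossovers in the w–r interval produce the single-crossover classes R w J and r W j (182 + 154 = 336) plus the double crossovers (33).
RF(w–r) = (336 + 33) / 1331 = 369/1331 = 0.2772 → 27.7 m.u.

27.7 m.u.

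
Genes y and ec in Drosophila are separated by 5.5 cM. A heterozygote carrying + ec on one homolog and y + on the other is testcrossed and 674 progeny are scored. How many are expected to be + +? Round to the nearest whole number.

19

A map distance of 5.5 cM corresponds to a recombination frequency of 0.055.
The F1 is + ec / y +, so + + is a recombinant gamete class with expected frequency r/2 = 0.055/2 = 0.0275.
Expected number = 0.0275 × 674 = 18.54 ≈ 19.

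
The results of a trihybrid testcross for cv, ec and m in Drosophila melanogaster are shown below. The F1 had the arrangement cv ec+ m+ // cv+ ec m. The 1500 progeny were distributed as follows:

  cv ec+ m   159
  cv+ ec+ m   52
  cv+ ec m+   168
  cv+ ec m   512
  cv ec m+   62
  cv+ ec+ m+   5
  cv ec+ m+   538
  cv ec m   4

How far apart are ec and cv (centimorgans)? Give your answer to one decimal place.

8.2 centimorgans

The two rarest classes, cv+ ec+ m+ and cv ec m, are the double crossovers. Comparing them with the parentals, only the cv allele has switched, so cv is the middle locus and the order is ec – cv – m.
Crossovers in the ec–cv interval produce the single-crossover classes cv ec m+ and cv+ ec+ m (62 + 52 = 114) plus the double crossovers (9).
RF(ec–cv) = (114 + 9) / 1500 = 123/1500 = 0.0820 → 8.2 centimorgans.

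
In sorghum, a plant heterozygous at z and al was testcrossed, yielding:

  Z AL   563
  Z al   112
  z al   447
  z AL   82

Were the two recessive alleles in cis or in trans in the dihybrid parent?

cis

The two most frequent classes are Z AL (563) and z al (447); these are the parental (non-recombinant) types.
So the F1 carried Z AL on one chromosome and z al on the other — the recessive alleles are on the same chromosome (cis / coupling).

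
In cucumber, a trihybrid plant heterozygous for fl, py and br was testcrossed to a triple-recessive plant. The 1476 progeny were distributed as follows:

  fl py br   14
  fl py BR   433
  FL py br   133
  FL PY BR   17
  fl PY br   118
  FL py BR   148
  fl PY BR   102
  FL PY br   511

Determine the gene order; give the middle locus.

br

The two most frequent reciprocal classes, FL PY br and fl py BR, are the parental types, so the F1 was FL PY br / fl py BR.
The two rarest classes, FL PY BR and fl py br, are the double crossovers. Comparing them with the parentals, only the br allele has switched, so br is the middle locus and the order is fl – br – py.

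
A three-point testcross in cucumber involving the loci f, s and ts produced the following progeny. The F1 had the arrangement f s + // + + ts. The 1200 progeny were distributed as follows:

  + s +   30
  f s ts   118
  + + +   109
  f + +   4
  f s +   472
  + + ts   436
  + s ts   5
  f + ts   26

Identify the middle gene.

s

The two rarest classes, f + + and + s ts, are the double crossovers. Comparing them with the parentals, only the s allele has switched, so s is the middle locus and the order is ts – s – f.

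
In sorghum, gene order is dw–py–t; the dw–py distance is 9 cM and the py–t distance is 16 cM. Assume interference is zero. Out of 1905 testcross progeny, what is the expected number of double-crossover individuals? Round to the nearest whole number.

Map distances give recombination frequencies of 0.090 and 0.160 for the two intervals.
With no interference, expected double-crossover frequency = 0.090 × 0.160 = 0.01440.
Expected number = 0.01440 × 1905 = 27.43 ≈ 27.

27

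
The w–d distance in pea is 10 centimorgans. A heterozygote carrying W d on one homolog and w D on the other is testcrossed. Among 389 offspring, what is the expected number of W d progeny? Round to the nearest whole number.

A map distance of 10 centimorgans corresponds to a recombination frequency of 0.100.
The F1 is W d / w D, so W d is a parental gamete class with expected frequency (1 − r)/2 = 0.900/2 = 0.4500.
Expected number = 0.4500 × 389 = 175.05 ≈ 175.

175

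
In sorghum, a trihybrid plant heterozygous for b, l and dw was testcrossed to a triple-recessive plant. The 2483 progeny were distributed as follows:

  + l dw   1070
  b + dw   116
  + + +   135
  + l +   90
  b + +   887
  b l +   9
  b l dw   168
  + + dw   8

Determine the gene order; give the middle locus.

l

The two most frequent reciprocal classes, b + + and + l dw, are the parental types, so the F1 was b + + / + l dw.
The two rarest classes, b l + and + + dw, are the double crossovers. Comparing them with the parentals, only the l allele has switched, so l is the middle locus and the order is dw – l – b.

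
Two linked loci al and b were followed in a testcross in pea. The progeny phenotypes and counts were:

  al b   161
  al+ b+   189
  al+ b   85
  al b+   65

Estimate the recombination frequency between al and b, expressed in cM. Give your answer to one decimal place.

30.0 cM

The two most frequent classes, al+ b+ (189) and al b (161), are the parental types, so the F1 was al+ b+ / al b.
The recombinant classes are al+ b and al b+: 85 + 65 = 150.
Recombination frequency = 150/500 = 0.3000 ≈ 30.0%, i.e. 30.0 cM.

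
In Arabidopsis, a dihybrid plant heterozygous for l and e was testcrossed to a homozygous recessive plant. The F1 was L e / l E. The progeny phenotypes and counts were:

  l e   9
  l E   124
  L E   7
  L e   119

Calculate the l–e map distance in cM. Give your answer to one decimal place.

The recombinant classes are L E and l e: 7 + 9 = 16.
Recombination frequency = 16/259 = 0.0618 ≈ 6.2%, i.e. 6.2 cM.

6.2 cM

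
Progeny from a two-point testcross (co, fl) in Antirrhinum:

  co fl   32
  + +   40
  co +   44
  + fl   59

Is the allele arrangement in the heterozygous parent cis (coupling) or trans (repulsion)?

trans

The two most frequent classes are + fl (59) and co + (44); these are the parental (non-recombinant) types.
So the F1 carried + fl on one chromosome and co + on the other — the recessive alleles are on opposite chromosomes (trans / repulsion).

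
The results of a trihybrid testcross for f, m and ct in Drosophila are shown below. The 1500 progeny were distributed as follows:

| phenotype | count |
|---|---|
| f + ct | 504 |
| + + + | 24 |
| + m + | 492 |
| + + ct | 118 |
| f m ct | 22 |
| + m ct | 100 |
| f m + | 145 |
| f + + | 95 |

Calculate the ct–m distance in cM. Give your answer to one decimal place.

The two most frequent reciprocal classes, + m + and f + ct, are the parental types, so the F1 was + m + / f + ct.
The two rarest classes, + + + and f m ct, are the double crossovers. Comparing them with the parentals, only the m allele has switched, so m is the middle locus and the order is ct – m – f.
Crossovers in the ct–m interval produce the single-crossover classes + m ct and f + + (100 + 95 = 195) plus the double crossovers (46).
RF(ct–m) = (195 + 46) / 1500 = 241/1500 = 0.1607 → 16.1 cM.

16.1 cM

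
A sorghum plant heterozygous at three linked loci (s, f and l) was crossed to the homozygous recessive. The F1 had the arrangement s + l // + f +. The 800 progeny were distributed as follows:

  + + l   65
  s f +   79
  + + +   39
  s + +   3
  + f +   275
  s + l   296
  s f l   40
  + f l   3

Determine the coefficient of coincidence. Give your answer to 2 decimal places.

0.38

The two rarest classes, s + + and + f l, are the double crossovers. Comparing them with the parentals, only the l allele has switched, so l is the middle locus and the order is f – l – s.
f–l: (79 + 6)/800 = 0.1062; l–s: (144 + 6)/800 = 0.1875.
Expected DCO frequency = 0.1062 × 0.1875 ≈ 0.01991; observed = 6/800 ≈ 0.00750.
Coefficient of coincidence = 0.00750/0.01991 ≈ 0.38.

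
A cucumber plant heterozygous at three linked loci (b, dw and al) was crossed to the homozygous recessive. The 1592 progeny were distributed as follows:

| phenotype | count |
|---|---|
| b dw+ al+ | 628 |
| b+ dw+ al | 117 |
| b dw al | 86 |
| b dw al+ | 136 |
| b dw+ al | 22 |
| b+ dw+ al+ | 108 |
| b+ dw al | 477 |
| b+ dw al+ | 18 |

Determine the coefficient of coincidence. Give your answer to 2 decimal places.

0.93

The two most frequent reciprocal classes, b+ dw al and b dw+ al+, are the parental types, so the F1 was b+ dw al / b dw+ al+.
The two rarest classes, b+ dw al+ and b dw+ al, are the double crossovers. Comparing them with the parentals, only the al allele has switched, so al is the middle locus and the order is b – al – dw.
b–al: (194 + 40)/1592 = 0.1470; al–dw: (253 + 40)/1592 = 0.1840.
Expected DCO frequency = 0.1470 × 0.1840 ≈ 0.02705; observed = 40/1592 ≈ 0.02513.
Coefficient of coincidence = 0.02513/0.02705 ≈ 0.93.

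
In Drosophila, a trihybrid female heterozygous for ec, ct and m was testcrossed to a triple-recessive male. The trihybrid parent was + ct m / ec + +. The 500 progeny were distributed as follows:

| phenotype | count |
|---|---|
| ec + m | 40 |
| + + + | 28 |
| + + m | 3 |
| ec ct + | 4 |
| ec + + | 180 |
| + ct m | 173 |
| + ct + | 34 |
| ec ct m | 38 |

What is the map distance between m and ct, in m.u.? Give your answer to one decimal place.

The two rarest classes, + + m and ec ct +, are the double crossovers. Comparing them with the parentals, only the ct allele has switched, so ct is the middle locus and the order is m – ct – ec.
Crossovers in the m–ct interval produce the single-crossover classes + ct + and ec + m (34 + 40 = 74) plus the double crossovers (7).
RF(m–ct) = (74 + 7) / 500 = 81/500 = 0.1620 → 16.2 m.u.

16.2 m.u.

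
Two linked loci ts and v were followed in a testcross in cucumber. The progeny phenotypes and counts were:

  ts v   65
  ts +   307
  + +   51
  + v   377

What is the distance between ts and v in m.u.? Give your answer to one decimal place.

14.5 m.u.

The two most frequent classes, + v (377) and ts + (307), are the parental types, so the F1 was + v / ts +.
The recombinant classes are + + and ts v: 51 + 65 = 116.
Recombination frequency = 116/800 = 0.1450 ≈ 14.5%, i.e. 14.5 m.u.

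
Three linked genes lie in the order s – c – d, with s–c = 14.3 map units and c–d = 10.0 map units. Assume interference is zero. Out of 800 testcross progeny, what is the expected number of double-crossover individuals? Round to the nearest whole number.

11

Map distances give recombination frequencies of 0.143 and 0.100 for the two intervals.
With no interference, expected double-crossover frequency = 0.143 × 0.100 = 0.01430.
Expected number = 0.01430 × 800 = 11.44 ≈ 11.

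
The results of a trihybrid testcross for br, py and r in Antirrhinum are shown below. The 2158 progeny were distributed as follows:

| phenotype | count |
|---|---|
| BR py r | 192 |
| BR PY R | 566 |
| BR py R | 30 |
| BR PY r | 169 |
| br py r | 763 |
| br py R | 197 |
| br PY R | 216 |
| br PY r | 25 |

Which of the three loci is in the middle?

The two most frequent reciprocal classes, br py r and BR PY R, are the parental types, so the F1 was br py r / BR PY R.
The two rarest classes, br PY r and BR py R, are the double crossovers. Comparing them with the parentals, only the py allele has switched, so py is the middle locus and the order is r – py – br.

py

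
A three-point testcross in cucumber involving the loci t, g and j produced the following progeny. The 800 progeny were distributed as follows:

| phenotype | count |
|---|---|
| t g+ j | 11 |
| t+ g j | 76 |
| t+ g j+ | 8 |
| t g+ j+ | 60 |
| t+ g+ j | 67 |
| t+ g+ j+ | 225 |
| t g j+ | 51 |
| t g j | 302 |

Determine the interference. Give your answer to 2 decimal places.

0.28

The two most frequent reciprocal classes, t g j and t+ g+ j+, are the parental types, so the F1 was t g j / t+ g+ j+.
The two rarest classes, t g+ j and t+ g j+, are the double crossovers. Comparing them with the parentals, only the g allele has switched, so g is the middle locus and the order is j – g – t.
j–g: (118 + 19)/800 = 0.1713; g–t: (136 + 19)/800 = 0.1938.
Expected DCO frequency = 0.1713 × 0.1938 ≈ 0.03320; observed = 19/800 ≈ 0.02375.
Coefficient of coincidence = 0.02375/0.03320 ≈ 0.72; interference = 1 − 0.72 = 0.28.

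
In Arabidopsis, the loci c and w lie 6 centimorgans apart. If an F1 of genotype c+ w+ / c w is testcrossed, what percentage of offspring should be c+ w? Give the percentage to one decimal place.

3.0%

A map distance of 6 centimorgans corresponds to a recombination frequency of 0.060.
The F1 is c+ w+ / c w, so c+ w is a recombinant gamete class with expected frequency r/2 = 0.060/2 = 0.0300.
That is 0.0300 = 3.0% of the progeny.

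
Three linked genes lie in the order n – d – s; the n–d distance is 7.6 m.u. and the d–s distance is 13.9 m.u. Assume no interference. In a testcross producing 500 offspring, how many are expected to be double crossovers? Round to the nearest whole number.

5

Map distances give recombination frequencies of 0.076 and 0.139 for the two intervals.
With no interference, expected double-crossover frequency = 0.076 × 0.139 = 0.01056.
Expected number = 0.01056 × 500 = 5.28 ≈ 5.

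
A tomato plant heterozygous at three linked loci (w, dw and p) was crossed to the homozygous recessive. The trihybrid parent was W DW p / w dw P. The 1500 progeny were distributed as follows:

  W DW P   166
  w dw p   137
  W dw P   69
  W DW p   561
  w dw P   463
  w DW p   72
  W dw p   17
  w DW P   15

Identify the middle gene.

dw

The two rarest classes, W dw p and w DW P, are the double crossovers. Comparing them with the parentals, only the dw allele has switched, so dw is the middle locus and the order is p – dw – w.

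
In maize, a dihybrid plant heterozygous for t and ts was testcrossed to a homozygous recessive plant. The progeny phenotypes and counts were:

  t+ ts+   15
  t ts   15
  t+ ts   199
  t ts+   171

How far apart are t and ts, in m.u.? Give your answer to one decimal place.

7.5 m.u.

The two most frequent classes, t+ ts (199) and t ts+ (171), are the parental types, so the F1 was t+ ts / t ts+.
The recombinant classes are t+ ts+ and t ts: 15 + 15 = 30.
Recombination frequency = 30/400 = 0.0750 ≈ 7.5%, i.e. 7.5 m.u.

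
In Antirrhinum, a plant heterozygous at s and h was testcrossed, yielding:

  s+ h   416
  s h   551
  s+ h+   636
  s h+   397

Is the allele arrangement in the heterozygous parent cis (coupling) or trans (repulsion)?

The two most frequent classes are s+ h+ (636) and s h (551); these are the parental (non-recombinant) types.
So the F1 carried s+ h+ on one chromosome and s h on the other — the recessive alleles are on the same chromosome (cis / coupling).

cis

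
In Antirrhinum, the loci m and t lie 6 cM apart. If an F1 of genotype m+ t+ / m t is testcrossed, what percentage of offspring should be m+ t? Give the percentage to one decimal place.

A map distance of 6 cM corresponds to a recombination frequency of 0.060.
The F1 is m+ t+ / m t, so m+ t is a recombinant gamete class with expected frequency r/2 = 0.060/2 = 0.0300.
That is 0.0300 = 3.0% of the progeny.

3.0%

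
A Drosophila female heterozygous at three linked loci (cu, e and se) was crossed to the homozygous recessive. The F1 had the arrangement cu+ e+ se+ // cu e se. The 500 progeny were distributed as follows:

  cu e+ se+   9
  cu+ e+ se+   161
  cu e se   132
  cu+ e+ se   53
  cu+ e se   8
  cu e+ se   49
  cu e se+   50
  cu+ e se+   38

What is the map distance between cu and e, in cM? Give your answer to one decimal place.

20.8 cM

The two rarest classes, cu e+ se+ and cu+ e se, are the double crossovers. Comparing them with the parentals, only the cu allele has switched, so cu is the middle locus and the order is se – cu – e.
Crossovers in the cu–e interval produce the single-crossover classes cu+ e se+ and cu e+ se (38 + 49 = 87) plus the double crossovers (17).
RF(cu–e) = (87 + 17) / 500 = 104/500 = 0.2080 → 20.8 cM.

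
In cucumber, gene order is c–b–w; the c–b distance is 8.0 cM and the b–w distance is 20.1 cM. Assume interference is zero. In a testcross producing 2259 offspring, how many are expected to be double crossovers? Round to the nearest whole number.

Map distances give recombination frequencies of 0.080 and 0.201 for the two intervals.
With no interference, expected double-crossover frequency = 0.080 × 0.201 = 0.01608.
Expected number = 0.01608 × 2259 = 36.32 ≈ 36.

36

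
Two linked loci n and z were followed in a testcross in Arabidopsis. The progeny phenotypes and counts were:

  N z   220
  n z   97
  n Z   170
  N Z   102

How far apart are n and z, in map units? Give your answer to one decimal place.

33.8 map units

The two most frequent classes, N z (220) and n Z (170), are the parental types, so the F1 was N z / n Z.
The recombinant classes are N Z and n z: 102 + 97 = 199.
Recombination frequency = 199/589 = 0.3379 ≈ 33.8%, i.e. 33.8 map units.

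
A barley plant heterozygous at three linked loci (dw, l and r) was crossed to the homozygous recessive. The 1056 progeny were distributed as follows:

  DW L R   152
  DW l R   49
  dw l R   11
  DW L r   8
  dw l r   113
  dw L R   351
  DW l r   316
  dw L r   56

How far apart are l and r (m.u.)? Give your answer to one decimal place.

11.7 m.u.

The two most frequent reciprocal classes, dw L R and DW l r, are the parental types, so the F1 was dw L R / DW l r.
The two rarest classes, dw l R and DW L r, are the double crossovers. Comparing them with the parentals, only the l allele has switched, so l is the middle locus and the order is r – l – dw.
Crossovers in the r–l interval produce the single-crossover classes dw L r and DW l R (56 + 49 = 105) plus the double crossovers (19).
RF(r–l) = (105 + 19) / 1056 = 124/1056 = 0.1174 → 11.7 m.u.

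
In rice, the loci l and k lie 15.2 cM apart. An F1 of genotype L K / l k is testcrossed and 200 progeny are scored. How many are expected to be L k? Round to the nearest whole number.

15

A map distance of 15.2 cM corresponds to a recombination frequency of 0.152.
The F1 is L K / l k, so L k is a recombinant gamete class with expected frequency r/2 = 0.152/2 = 0.0760.
Expected number = 0.0760 × 200 = 15.20 ≈ 15.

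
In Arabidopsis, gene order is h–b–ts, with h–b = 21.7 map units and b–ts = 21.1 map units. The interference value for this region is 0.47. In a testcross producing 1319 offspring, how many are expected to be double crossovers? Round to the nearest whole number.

32

Map distances give recombination frequencies of 0.217 and 0.211 for the two intervals.
With interference 0.47 (so coincidence = 0.53), expected double-crossover frequency = 0.217 × 0.211 × 0.53 = 0.02427.
Expected number = 0.02427 × 1319 = 32.01 ≈ 32.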